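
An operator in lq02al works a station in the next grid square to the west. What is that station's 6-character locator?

KQ92xl

Longitude subsquare a = 0; −1 → -1, wraps to 23 = x, carry into square.
Longitude square 0; −1 → -1, wraps to 9, carry into field.
Longitude field L = 11; −1 → 10 = K.
The latitude characters are unchanged.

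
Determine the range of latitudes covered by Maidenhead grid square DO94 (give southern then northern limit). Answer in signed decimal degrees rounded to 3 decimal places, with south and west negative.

54.000, 55.000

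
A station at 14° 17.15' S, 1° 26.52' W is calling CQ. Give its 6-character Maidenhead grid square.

Shift to the Maidenhead origin (180°W, 90°S): lon 178.5580, lat 75.7142.
Field: lon ⌊178.5580/20⌋ = 8 → I; lat ⌊75.7142/10⌋ = 7 → H.
Square: lon ⌊18.5580/2⌋ = 9; lat ⌊5.7142/1⌋ = 5.
Subsquare: lon ⌊0.5580/0.0833333⌋ = 6 → g; lat ⌊0.7142/0.0416667⌋ = 17 → r.

IH95gr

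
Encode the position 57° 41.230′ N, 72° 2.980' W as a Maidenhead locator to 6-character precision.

FO37xq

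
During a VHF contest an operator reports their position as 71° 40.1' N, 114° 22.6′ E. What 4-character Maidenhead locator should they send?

OQ71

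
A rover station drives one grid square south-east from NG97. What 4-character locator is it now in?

OG06

Longitude square 9; +1 → 10, wraps to 0, carry into field.
Longitude field N = 13; +1 → 14 = O.
Latitude square 7; −1 → 6.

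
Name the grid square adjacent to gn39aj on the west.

GN29xj

Longitude subsquare a = 0; −1 → -1, wraps to 23 = x, carry into square.
Longitude square 3; −1 → 2.
The latitude characters are unchanged.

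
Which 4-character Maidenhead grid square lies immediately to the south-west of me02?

LE91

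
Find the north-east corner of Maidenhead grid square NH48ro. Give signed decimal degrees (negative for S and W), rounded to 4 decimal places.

Field N=13, H=7: +13·20° lon, +7·10° lat → SW at lon 80°, lat -20°.
Square 4, 8: +4·2° lon, +8·1° lat → SW at lon 88°, lat -12°.
Subsquare r=17, o=14: +17·0.0833333° lon, +14·0.0416667° lat → SW at lon 89.4167°, lat -11.4167°.
Cell spans 0.0833333° lon × 0.0416667° lat. NE corner is SW corner plus one full cell.
latitude -11.3750, longitude 89.5000.

-11.3750, 89.5000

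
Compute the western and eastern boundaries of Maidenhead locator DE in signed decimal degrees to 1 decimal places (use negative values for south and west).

-120.0, -100.0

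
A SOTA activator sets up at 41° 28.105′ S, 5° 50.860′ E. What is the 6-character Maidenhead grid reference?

Add 180° to longitude and 90° to latitude: 185.8477, 48.5316.
Field (20°×10°, letters A–R): lon ⌊185.8477/20⌋ = 9 → J; lat ⌊48.5316/10⌋ = 4 → E.
Square (2°×1°, digits 0–9): lon ⌊5.8477/2⌋ = 2; lat ⌊8.5316/1⌋ = 8.
Subsquare (5′×2.5′, letters a–x): lon ⌊1.8477/0.0833333⌋ = 22 → w; lat ⌊0.5316/0.0416667⌋ = 12 → m.

JE28wm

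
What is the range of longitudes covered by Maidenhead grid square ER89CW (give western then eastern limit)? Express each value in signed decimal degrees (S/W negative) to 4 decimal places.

-83.8333, -83.7500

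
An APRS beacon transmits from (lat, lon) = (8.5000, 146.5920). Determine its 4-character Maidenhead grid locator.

QJ38

Add 180° to longitude and 90° to latitude: 326.59, 98.50.
Field (20°×10°, letters A–R): lon ⌊326.59/20⌋ = 16 → Q; lat ⌊98.50/10⌋ = 9 → J.
Square (2°×1°, digits 0–9): lon ⌊6.59/2⌋ = 3; lat ⌊8.50/1⌋ = 8.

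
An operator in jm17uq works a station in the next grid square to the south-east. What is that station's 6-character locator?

Longitude subsquare u = 20; +1 → 21 = v.
Latitude subsquare q = 16; −1 → 15 = p.

JM17vp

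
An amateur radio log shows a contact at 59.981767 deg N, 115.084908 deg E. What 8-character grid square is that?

OO79nx05

Offset from 180°W / 90°S: lon 295.08491°, lat 149.98177°.
Field: lon ⌊295.08491/20⌋ = 14 → O; lat ⌊149.98177/10⌋ = 14 → O.
Square: lon ⌊15.08491/2⌋ = 7; lat ⌊9.98177/1⌋ = 9.
Subsquare: lon ⌊1.08491/0.0833333⌋ = 13 → n; lat ⌊0.98177/0.0416667⌋ = 23 → x.
Extended square: lon ⌊0.00157/0.00833333⌋ = 0; lat ⌊0.02343/0.00416667⌋ = 5.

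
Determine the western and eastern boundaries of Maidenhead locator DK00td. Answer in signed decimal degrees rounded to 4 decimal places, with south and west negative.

-118.4167, -118.3333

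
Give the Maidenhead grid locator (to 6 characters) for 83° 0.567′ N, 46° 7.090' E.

LR33ba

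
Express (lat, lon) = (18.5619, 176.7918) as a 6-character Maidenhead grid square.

Offset from 180°W / 90°S: lon 356.7918°, lat 108.5619°.
Field: lon ⌊356.7918/20⌋ = 17 → R; lat ⌊108.5619/10⌋ = 10 → K.
Square: lon ⌊16.7918/2⌋ = 8; lat ⌊8.5619/1⌋ = 8.
Subsquare: lon ⌊0.7918/0.0833333⌋ = 9 → j; lat ⌊0.5619/0.0416667⌋ = 13 → n.

RK88jn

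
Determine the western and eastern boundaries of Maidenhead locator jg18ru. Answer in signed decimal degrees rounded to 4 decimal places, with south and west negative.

3.4167, 3.5000

Field J=9, G=6: +9·20° lon, +6·10° lat → SW at lon 0°, lat -30°.
Square 1, 8: +1·2° lon, +8·1° lat → SW at lon 2°, lat -22°.
Subsquare r=17, u=20: +17·0.0833333° lon, +20·0.0416667° lat → SW at lon 3.41667°, lat -21.1667°.
Cell spans 0.0833333° lon × 0.0416667° lat.
west 3.4167, east 3.5000.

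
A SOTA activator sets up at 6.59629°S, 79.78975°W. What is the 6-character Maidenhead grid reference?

FI03cj

Shift to the Maidenhead origin (180°W, 90°S): lon 100.2103, lat 83.4037.
Field: lon ⌊100.2103/20⌋ = 5 → F; lat ⌊83.4037/10⌋ = 8 → I.
Square: lon ⌊0.2103/2⌋ = 0; lat ⌊3.4037/1⌋ = 3.
Subsquare: lon ⌊0.2103/0.0833333⌋ = 2 → c; lat ⌊0.4037/0.0416667⌋ = 9 → j.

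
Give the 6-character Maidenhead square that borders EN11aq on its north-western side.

EN01xr

Longitude subsquare a = 0; −1 → -1, wraps to 23 = x, carry into square.
Longitude square 1; −1 → 0.
Latitude subsquare q = 16; +1 → 17 = r.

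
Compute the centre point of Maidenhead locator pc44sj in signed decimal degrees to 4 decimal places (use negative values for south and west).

Field P=15, C=2: +15·20° lon, +2·10° lat → SW at lon 120°, lat -70°.
Square 4, 4: +4·2° lon, +4·1° lat → SW at lon 128°, lat -66°.
Subsquare s=18, j=9: +18·0.0833333° lon, +9·0.0416667° lat → SW at lon 129.5°, lat -65.625°.
Cell spans 0.0833333° lon × 0.0416667° lat. Centre is SW corner plus half of each.
latitude -65.6042, longitude 129.5417.

-65.6042, 129.5417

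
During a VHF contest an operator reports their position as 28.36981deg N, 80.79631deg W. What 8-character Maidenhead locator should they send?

EL98oi48

Offset from 180°W / 90°S: lon 99.20369°, lat 118.36981°.
Field: 99.20369/20 → 4 → E, 118.36981/10 → 11 → L; chars EL.
Square: 19.20369/2 → 9, 8.36981/1 → 8; chars 98.
Subsquare: 1.20369/0.0833333 → 14 → o, 0.36981/0.0416667 → 8 → i; chars oi.
Extended square: 0.03702/0.00833333 → 4, 0.03648/0.00416667 → 8; chars 48.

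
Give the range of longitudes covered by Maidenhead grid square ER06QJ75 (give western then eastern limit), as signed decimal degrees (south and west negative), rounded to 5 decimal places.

-98.60833, -98.60000

Field E=4, R=17: +4·20° lon, +17·10° lat → SW at lon -100°, lat 80°.
Square 0, 6: +0·2° lon, +6·1° lat → SW at lon -100°, lat 86°.
Subsquare q=16, j=9: +16·0.0833333° lon, +9·0.0416667° lat → SW at lon -98.6667°, lat 86.375°.
Extended square 7, 5: +7·0.00833333° lon, +5·0.00416667° lat → SW at lon -98.6083°, lat 86.3958°.
Cell spans 0.00833333° lon × 0.00416667° lat.
west -98.60833, east -98.60000.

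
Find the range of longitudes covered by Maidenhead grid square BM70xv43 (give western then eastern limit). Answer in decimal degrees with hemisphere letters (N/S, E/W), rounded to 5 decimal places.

Field B=1, M=12: +1·20° lon, +12·10° lat → SW at lon -160°, lat 30°.
Square 7, 0: +7·2° lon, +0·1° lat → SW at lon -146°, lat 30°.
Subsquare x=23, v=21: +23·0.0833333° lon, +21·0.0416667° lat → SW at lon -144.083°, lat 30.875°.
Extended square 4, 3: +4·0.00833333° lon, +3·0.00416667° lat → SW at lon -144.05°, lat 30.8875°.
Cell spans 0.00833333° lon × 0.00416667° lat.
west 144.05000° W, east 144.04167° W.

144.05000° W, 144.04167° W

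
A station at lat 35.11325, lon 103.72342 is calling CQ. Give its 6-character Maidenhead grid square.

Shift to the Maidenhead origin (180°W, 90°S): lon 283.7234, lat 125.1132.
Field: lon ⌊283.7234/20⌋ = 14 → O; lat ⌊125.1132/10⌋ = 12 → M.
Square: lon ⌊3.7234/2⌋ = 1; lat ⌊5.1132/1⌋ = 5.
Subsquare: lon ⌊1.7234/0.0833333⌋ = 20 → u; lat ⌊0.1132/0.0416667⌋ = 2 → c.

OM15uc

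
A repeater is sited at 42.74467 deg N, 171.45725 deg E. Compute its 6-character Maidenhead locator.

RN52rr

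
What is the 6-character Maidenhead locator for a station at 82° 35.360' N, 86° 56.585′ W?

ER62mo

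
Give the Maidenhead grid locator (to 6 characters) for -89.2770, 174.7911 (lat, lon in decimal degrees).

RA70jr

Offset from 180°W / 90°S: lon 354.7911°, lat 0.7230°.
Field: 354.7911/20 → 17 → R, 0.7230/10 → 0 → A; chars RA.
Square: 14.7911/2 → 7, 0.7230/1 → 0; chars 70.
Subsquare: 0.7911/0.0833333 → 9 → j, 0.7230/0.0416667 → 17 → r; chars jr.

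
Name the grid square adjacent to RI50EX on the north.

RI51ea

Latitude subsquare x = 23; +1 → 24, wraps to 0 = a, carry into square.
Latitude square 0; +1 → 1.
The longitude characters are unchanged.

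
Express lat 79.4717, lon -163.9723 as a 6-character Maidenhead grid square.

Add 180° to longitude and 90° to latitude: 16.0277, 169.4717.
Field (20°×10°, letters A–R): 16.0277/20 → 0 → A, 169.4717/10 → 16 → Q; chars AQ.
Square (2°×1°, digits 0–9): 16.0277/2 → 8, 9.4717/1 → 9; chars 89.
Subsquare (5′×2.5′, letters a–x): 0.0277/0.0833333 → 0 → a, 0.4717/0.0416667 → 11 → l; chars al.

AQ89al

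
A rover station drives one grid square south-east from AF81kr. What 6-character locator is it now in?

AF81lq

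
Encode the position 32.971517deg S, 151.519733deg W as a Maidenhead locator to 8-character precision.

Offset from 180°W / 90°S: lon 28.48027°, lat 57.02848°.
Field (20°×10°, letters A–R): 28.48027/20 → 1 → B, 57.02848/10 → 5 → F; chars BF.
Square (2°×1°, digits 0–9): 8.48027/2 → 4, 7.02848/1 → 7; chars 47.
Subsquare (5′×2.5′, letters a–x): 0.48027/0.0833333 → 5 → f, 0.02848/0.0416667 → 0 → a; chars fa.
Extended square (30″×15″, digits 0–9): 0.06360/0.00833333 → 7, 0.02848/0.00416667 → 6; chars 76.

BF47fa76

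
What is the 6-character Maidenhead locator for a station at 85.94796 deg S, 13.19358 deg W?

IA34jb

Add 180° to longitude and 90° to latitude: 166.8064, 4.0520.
Field: lon ⌊166.8064/20⌋ = 8 → I; lat ⌊4.0520/10⌋ = 0 → A.
Square: lon ⌊6.8064/2⌋ = 3; lat ⌊4.0520/1⌋ = 4.
Subsquare: lon ⌊0.8064/0.0833333⌋ = 9 → j; lat ⌊0.0520/0.0416667⌋ = 1 → b.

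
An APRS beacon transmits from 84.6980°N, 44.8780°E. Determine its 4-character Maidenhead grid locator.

Offset from 180°W / 90°S: lon 224.88°, lat 174.70°.
Field: lon ⌊224.88/20⌋ = 11 → L; lat ⌊174.70/10⌋ = 17 → R.
Square: lon ⌊4.88/2⌋ = 2; lat ⌊4.70/1⌋ = 4.

LR24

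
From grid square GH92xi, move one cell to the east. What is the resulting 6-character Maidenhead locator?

Longitude subsquare x = 23; +1 → 24, wraps to 0 = a, carry into square.
Longitude square 9; +1 → 10, wraps to 0, carry into field.
Longitude field G = 6; +1 → 7 = H.
The latitude characters are unchanged.

HH02ai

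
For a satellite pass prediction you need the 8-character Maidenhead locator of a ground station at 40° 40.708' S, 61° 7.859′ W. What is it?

Shift to the Maidenhead origin (180°W, 90°S): lon 118.86902, lat 49.32153.
Field: 118.86902/20 → 5 → F, 49.32153/10 → 4 → E; chars FE.
Square: 18.86902/2 → 9, 9.32153/1 → 9; chars 99.
Subsquare: 0.86902/0.0833333 → 10 → k, 0.32153/0.0416667 → 7 → h; chars kh.
Extended square: 0.03568/0.00833333 → 4, 0.02987/0.00416667 → 7; chars 47.

FE99kh47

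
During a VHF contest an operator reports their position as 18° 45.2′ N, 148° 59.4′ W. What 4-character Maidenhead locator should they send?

BK58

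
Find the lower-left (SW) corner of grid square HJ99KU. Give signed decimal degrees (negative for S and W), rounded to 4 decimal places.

9.8333, -21.1667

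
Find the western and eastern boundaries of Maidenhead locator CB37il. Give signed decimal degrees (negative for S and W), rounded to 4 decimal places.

-133.3333, -133.2500

Field C=2, B=1: +2·20° lon, +1·10° lat → SW at lon -140°, lat -80°.
Square 3, 7: +3·2° lon, +7·1° lat → SW at lon -134°, lat -73°.
Subsquare i=8, l=11: +8·0.0833333° lon, +11·0.0416667° lat → SW at lon -133.333°, lat -72.5417°.
Cell spans 0.0833333° lon × 0.0416667° lat.
west -133.3333, east -133.2500.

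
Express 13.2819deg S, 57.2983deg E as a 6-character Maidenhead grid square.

LH86pr

Add 180° to longitude and 90° to latitude: 237.2983, 76.7181.
Field: lon ⌊237.2983/20⌋ = 11 → L; lat ⌊76.7181/10⌋ = 7 → H.
Square: lon ⌊17.2983/2⌋ = 8; lat ⌊6.7181/1⌋ = 6.
Subsquare: lon ⌊1.2983/0.0833333⌋ = 15 → p; lat ⌊0.7181/0.0416667⌋ = 17 → r.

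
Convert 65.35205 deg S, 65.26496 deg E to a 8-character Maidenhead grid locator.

MC24pp15

Shift to the Maidenhead origin (180°W, 90°S): lon 245.26496, lat 24.64795.
Field: 245.26496/20 → 12 → M, 24.64795/10 → 2 → C; chars MC.
Square: 5.26496/2 → 2, 4.64795/1 → 4; chars 24.
Subsquare: 1.26496/0.0833333 → 15 → p, 0.64795/0.0416667 → 15 → p; chars pp.
Extended square: 0.01496/0.00833333 → 1, 0.02295/0.00416667 → 5; chars 15.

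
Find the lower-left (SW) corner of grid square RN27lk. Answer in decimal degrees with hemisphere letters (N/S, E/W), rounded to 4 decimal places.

47.4167° N, 164.9167° E

Field R=17, N=13: +17·20° lon, +13·10° lat → SW at lon 160°, lat 40°.
Square 2, 7: +2·2° lon, +7·1° lat → SW at lon 164°, lat 47°.
Subsquare l=11, k=10: +11·0.0833333° lon, +10·0.0416667° lat → SW at lon 164.917°, lat 47.4167°.
latitude 47.4167° N, longitude 164.9167° E.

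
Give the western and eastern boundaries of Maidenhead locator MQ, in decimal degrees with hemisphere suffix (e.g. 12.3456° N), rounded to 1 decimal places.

Field M=12, Q=16: +12·20° lon, +16·10° lat → SW at lon 60°, lat 70°.
Cell spans 20° lon × 10° lat.
west 60.0° E, east 80.0° E.

60.0° E, 80.0° E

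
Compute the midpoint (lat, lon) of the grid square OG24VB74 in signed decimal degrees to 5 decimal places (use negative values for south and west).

-25.93958, 105.81250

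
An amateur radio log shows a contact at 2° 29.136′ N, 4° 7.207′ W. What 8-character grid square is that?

IJ72wl56

Offset from 180°W / 90°S: lon 175.87988°, lat 92.48560°.
Field: lon ⌊175.87988/20⌋ = 8 → I; lat ⌊92.48560/10⌋ = 9 → J.
Square: lon ⌊15.87988/2⌋ = 7; lat ⌊2.48560/1⌋ = 2.
Subsquare: lon ⌊1.87988/0.0833333⌋ = 22 → w; lat ⌊0.48560/0.0416667⌋ = 11 → l.
Extended square: lon ⌊0.04655/0.00833333⌋ = 5; lat ⌊0.02727/0.00416667⌋ = 6.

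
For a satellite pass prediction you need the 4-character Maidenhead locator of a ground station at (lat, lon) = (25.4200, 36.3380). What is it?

Shift to the Maidenhead origin (180°W, 90°S): lon 216.34, lat 115.42.
Field: 216.34/20 → 10 → K, 115.42/10 → 11 → L; chars KL.
Square: 16.34/2 → 8, 5.42/1 → 5; chars 85.

KL85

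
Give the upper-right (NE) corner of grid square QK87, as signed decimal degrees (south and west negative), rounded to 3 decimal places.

18.000, 158.000

Field Q=16, K=10: +16·20° lon, +10·10° lat → SW at lon 140°, lat 10°.
Square 8, 7: +8·2° lon, +7·1° lat → SW at lon 156°, lat 17°.
Cell spans 2° lon × 1° lat. NE corner is SW corner plus one full cell.
latitude 18.000, longitude 158.000.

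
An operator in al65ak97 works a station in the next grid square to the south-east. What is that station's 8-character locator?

Longitude extended square 9; +1 → 10, wraps to 0, carry into subsquare.
Longitude subsquare a = 0; +1 → 1 = b.
Latitude extended square 7; −1 → 6.

AL65bk06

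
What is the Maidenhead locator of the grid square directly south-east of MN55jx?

MN55kw

Longitude subsquare j = 9; +1 → 10 = k.
Latitude subsquare x = 23; −1 → 22 = w.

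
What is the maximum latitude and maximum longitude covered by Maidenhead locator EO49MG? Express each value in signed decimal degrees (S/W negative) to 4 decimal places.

59.2917, -90.9167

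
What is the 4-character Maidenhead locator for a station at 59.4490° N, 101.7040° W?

DO99

Offset from 180°W / 90°S: lon 78.30°, lat 149.45°.
Field: 78.30/20 → 3 → D, 149.45/10 → 14 → O; chars DO.
Square: 18.30/2 → 9, 9.45/1 → 9; chars 99.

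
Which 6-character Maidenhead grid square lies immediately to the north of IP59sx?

IQ50sa

Latitude subsquare x = 23; +1 → 24, wraps to 0 = a, carry into square.
Latitude square 9; +1 → 10, wraps to 0, carry into field.
Latitude field P = 15; +1 → 16 = Q.
The longitude characters are unchanged.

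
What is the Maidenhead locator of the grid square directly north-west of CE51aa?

CE41xb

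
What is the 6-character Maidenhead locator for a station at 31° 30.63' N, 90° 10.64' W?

EM41vm

Add 180° to longitude and 90° to latitude: 89.8227, 121.5105.
Field: 89.8227/20 → 4 → E, 121.5105/10 → 12 → M; chars EM.
Square: 9.8227/2 → 4, 1.5105/1 → 1; chars 41.
Subsquare: 1.8227/0.0833333 → 21 → v, 0.5105/0.0416667 → 12 → m; chars vm.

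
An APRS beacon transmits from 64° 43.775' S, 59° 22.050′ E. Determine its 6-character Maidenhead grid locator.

LC95qg

Shift to the Maidenhead origin (180°W, 90°S): lon 239.3675, lat 25.2704.
Field (20°×10°, letters A–R): 239.3675/20 → 11 → L, 25.2704/10 → 2 → C; chars LC.
Square (2°×1°, digits 0–9): 19.3675/2 → 9, 5.2704/1 → 5; chars 95.
Subsquare (5′×2.5′, letters a–x): 1.3675/0.0833333 → 16 → q, 0.2704/0.0416667 → 6 → g; chars qg.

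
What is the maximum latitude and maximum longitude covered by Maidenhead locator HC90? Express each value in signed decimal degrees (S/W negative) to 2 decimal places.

Field H=7, C=2: +7·20° lon, +2·10° lat → SW at lon -40°, lat -70°.
Square 9, 0: +9·2° lon, +0·1° lat → SW at lon -22°, lat -70°.
Cell spans 2° lon × 1° lat. NE corner is SW corner plus one full cell.
latitude -69.00, longitude -20.00.

-69.00, -20.00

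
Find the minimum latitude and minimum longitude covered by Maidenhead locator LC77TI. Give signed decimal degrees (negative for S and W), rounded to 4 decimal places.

-62.6667, 55.5833

Field L=11, C=2: +11·20° lon, +2·10° lat → SW at lon 40°, lat -70°.
Square 7, 7: +7·2° lon, +7·1° lat → SW at lon 54°, lat -63°.
Subsquare t=19, i=8: +19·0.0833333° lon, +8·0.0416667° lat → SW at lon 55.5833°, lat -62.6667°.
latitude -62.6667, longitude 55.5833.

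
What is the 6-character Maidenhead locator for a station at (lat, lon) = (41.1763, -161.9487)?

Offset from 180°W / 90°S: lon 18.0513°, lat 131.1763°.
Field: lon ⌊18.0513/20⌋ = 0 → A; lat ⌊131.1763/10⌋ = 13 → N.
Square: lon ⌊18.0513/2⌋ = 9; lat ⌊1.1763/1⌋ = 1.
Subsquare: lon ⌊0.0513/0.0833333⌋ = 0 → a; lat ⌊0.1763/0.0416667⌋ = 4 → e.

AN91ae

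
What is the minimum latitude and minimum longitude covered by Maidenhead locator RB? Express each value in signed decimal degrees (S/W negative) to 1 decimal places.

-80.0, 160.0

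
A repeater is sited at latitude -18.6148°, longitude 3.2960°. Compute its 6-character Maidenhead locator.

JH11pj

Offset from 180°W / 90°S: lon 183.2960°, lat 71.3852°.
Field (20°×10°, letters A–R): lon ⌊183.2960/20⌋ = 9 → J; lat ⌊71.3852/10⌋ = 7 → H.
Square (2°×1°, digits 0–9): lon ⌊3.2960/2⌋ = 1; lat ⌊1.3852/1⌋ = 1.
Subsquare (5′×2.5′, letters a–x): lon ⌊1.2960/0.0833333⌋ = 15 → p; lat ⌊0.3852/0.0416667⌋ = 9 → j.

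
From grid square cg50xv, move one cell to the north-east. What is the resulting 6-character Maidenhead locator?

CG60aw

Longitude subsquare x = 23; +1 → 24, wraps to 0 = a, carry into square.
Longitude square 5; +1 → 6.
Latitude subsquare v = 21; +1 → 22 = w.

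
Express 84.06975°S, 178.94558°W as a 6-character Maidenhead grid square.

Add 180° to longitude and 90° to latitude: 1.0544, 5.9303.
Field: lon ⌊1.0544/20⌋ = 0 → A; lat ⌊5.9303/10⌋ = 0 → A.
Square: lon ⌊1.0544/2⌋ = 0; lat ⌊5.9303/1⌋ = 5.
Subsquare: lon ⌊1.0544/0.0833333⌋ = 12 → m; lat ⌊0.9303/0.0416667⌋ = 22 → w.

AA05mw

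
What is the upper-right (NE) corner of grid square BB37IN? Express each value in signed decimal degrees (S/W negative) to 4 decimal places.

-72.4167, -153.2500

Field B=1, B=1: +1·20° lon, +1·10° lat → SW at lon -160°, lat -80°.
Square 3, 7: +3·2° lon, +7·1° lat → SW at lon -154°, lat -73°.
Subsquare i=8, n=13: +8·0.0833333° lon, +13·0.0416667° lat → SW at lon -153.333°, lat -72.4583°.
Cell spans 0.0833333° lon × 0.0416667° lat. NE corner is SW corner plus one full cell.
latitude -72.4167, longitude -153.2500.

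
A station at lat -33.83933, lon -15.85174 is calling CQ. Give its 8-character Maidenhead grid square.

IF26bd78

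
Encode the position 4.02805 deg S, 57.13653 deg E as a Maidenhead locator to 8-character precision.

LI85nx63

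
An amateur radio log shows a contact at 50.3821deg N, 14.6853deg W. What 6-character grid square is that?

Shift to the Maidenhead origin (180°W, 90°S): lon 165.3147, lat 140.3821.
Field: 165.3147/20 → 8 → I, 140.3821/10 → 14 → O; chars IO.
Square: 5.3147/2 → 2, 0.3821/1 → 0; chars 20.
Subsquare: 1.3147/0.0833333 → 15 → p, 0.3821/0.0416667 → 9 → j; chars pj.

IO20pj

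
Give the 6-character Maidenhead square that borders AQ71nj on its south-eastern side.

Longitude subsquare n = 13; +1 → 14 = o.
Latitude subsquare j = 9; −1 → 8 = i.

AQ71oi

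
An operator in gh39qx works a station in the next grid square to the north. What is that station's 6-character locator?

GI30qa

Latitude subsquare x = 23; +1 → 24, wraps to 0 = a, carry into square.
Latitude square 9; +1 → 10, wraps to 0, carry into field.
Latitude field H = 7; +1 → 8 = I.
The longitude characters are unchanged.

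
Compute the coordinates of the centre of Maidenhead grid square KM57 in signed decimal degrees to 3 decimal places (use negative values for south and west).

37.500, 31.000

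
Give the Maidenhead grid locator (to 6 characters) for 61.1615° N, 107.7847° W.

DP61cd

Shift to the Maidenhead origin (180°W, 90°S): lon 72.2153, lat 151.1615.
Field: lon ⌊72.2153/20⌋ = 3 → D; lat ⌊151.1615/10⌋ = 15 → P.
Square: lon ⌊12.2153/2⌋ = 6; lat ⌊1.1615/1⌋ = 1.
Subsquare: lon ⌊0.2153/0.0833333⌋ = 2 → c; lat ⌊0.1615/0.0416667⌋ = 3 → d.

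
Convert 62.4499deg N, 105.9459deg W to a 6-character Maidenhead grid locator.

DP72ak

Offset from 180°W / 90°S: lon 74.0541°, lat 152.4499°.
Field (20°×10°, letters A–R): lon ⌊74.0541/20⌋ = 3 → D; lat ⌊152.4499/10⌋ = 15 → P.
Square (2°×1°, digits 0–9): lon ⌊14.0541/2⌋ = 7; lat ⌊2.4499/1⌋ = 2.
Subsquare (5′×2.5′, letters a–x): lon ⌊0.0541/0.0833333⌋ = 0 → a; lat ⌊0.4499/0.0416667⌋ = 10 → k.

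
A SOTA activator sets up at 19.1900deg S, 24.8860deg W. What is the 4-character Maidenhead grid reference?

Shift to the Maidenhead origin (180°W, 90°S): lon 155.11, lat 70.81.
Field: 155.11/20 → 7 → H, 70.81/10 → 7 → H; chars HH.
Square: 15.11/2 → 7, 0.81/1 → 0; chars 70.

HH70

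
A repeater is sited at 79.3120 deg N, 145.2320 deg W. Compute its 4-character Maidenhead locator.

Offset from 180°W / 90°S: lon 34.77°, lat 169.31°.
Field: lon ⌊34.77/20⌋ = 1 → B; lat ⌊169.31/10⌋ = 16 → Q.
Square: lon ⌊14.77/2⌋ = 7; lat ⌊9.31/1⌋ = 9.

BQ79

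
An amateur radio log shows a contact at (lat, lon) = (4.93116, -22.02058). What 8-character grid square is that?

HJ84xw73

Add 180° to longitude and 90° to latitude: 157.97942, 94.93116.
Field (20°×10°, letters A–R): lon ⌊157.97942/20⌋ = 7 → H; lat ⌊94.93116/10⌋ = 9 → J.
Square (2°×1°, digits 0–9): lon ⌊17.97942/2⌋ = 8; lat ⌊4.93116/1⌋ = 4.
Subsquare (5′×2.5′, letters a–x): lon ⌊1.97942/0.0833333⌋ = 23 → x; lat ⌊0.93116/0.0416667⌋ = 22 → w.
Extended square (30″×15″, digits 0–9): lon ⌊0.06275/0.00833333⌋ = 7; lat ⌊0.01449/0.00416667⌋ = 3.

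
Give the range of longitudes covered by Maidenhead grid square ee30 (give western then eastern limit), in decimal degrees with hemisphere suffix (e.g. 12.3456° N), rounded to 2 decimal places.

94.00° W, 92.00° W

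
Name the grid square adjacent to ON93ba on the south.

ON92bx

Latitude subsquare a = 0; −1 → -1, wraps to 23 = x, carry into square.
Latitude square 3; −1 → 2.
The longitude characters are unchanged.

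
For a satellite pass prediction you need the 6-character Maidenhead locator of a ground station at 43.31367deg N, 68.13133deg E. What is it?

MN43bh

Add 180° to longitude and 90° to latitude: 248.1313, 133.3137.
Field: lon ⌊248.1313/20⌋ = 12 → M; lat ⌊133.3137/10⌋ = 13 → N.
Square: lon ⌊8.1313/2⌋ = 4; lat ⌊3.3137/1⌋ = 3.
Subsquare: lon ⌊0.1313/0.0833333⌋ = 1 → b; lat ⌊0.3137/0.0416667⌋ = 7 → h.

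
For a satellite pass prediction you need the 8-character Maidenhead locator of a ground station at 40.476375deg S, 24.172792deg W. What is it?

Add 180° to longitude and 90° to latitude: 155.82721, 49.52363.
Field: 155.82721/20 → 7 → H, 49.52363/10 → 4 → E; chars HE.
Square: 15.82721/2 → 7, 9.52363/1 → 9; chars 79.
Subsquare: 1.82721/0.0833333 → 21 → v, 0.52363/0.0416667 → 12 → m; chars vm.
Extended square: 0.07721/0.00833333 → 9, 0.02363/0.00416667 → 5; chars 95.

HE79vm95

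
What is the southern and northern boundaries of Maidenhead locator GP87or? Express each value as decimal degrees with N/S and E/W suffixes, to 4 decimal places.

Field G=6, P=15: +6·20° lon, +15·10° lat → SW at lon -60°, lat 60°.
Square 8, 7: +8·2° lon, +7·1° lat → SW at lon -44°, lat 67°.
Subsquare o=14, r=17: +14·0.0833333° lon, +17·0.0416667° lat → SW at lon -42.8333°, lat 67.7083°.
Cell spans 0.0833333° lon × 0.0416667° lat.
south 67.7083° N, north 67.7500° N.

67.7083° N, 67.7500° N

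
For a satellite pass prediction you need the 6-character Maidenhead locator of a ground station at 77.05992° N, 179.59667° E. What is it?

Shift to the Maidenhead origin (180°W, 90°S): lon 359.5967, lat 167.0599.
Field: lon ⌊359.5967/20⌋ = 17 → R; lat ⌊167.0599/10⌋ = 16 → Q.
Square: lon ⌊19.5967/2⌋ = 9; lat ⌊7.0599/1⌋ = 7.
Subsquare: lon ⌊1.5967/0.0833333⌋ = 19 → t; lat ⌊0.0599/0.0416667⌋ = 1 → b.

RQ97tb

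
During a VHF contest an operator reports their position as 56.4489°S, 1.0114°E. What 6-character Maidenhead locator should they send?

Offset from 180°W / 90°S: lon 181.0114°, lat 33.5511°.
Field: lon ⌊181.0114/20⌋ = 9 → J; lat ⌊33.5511/10⌋ = 3 → D.
Square: lon ⌊1.0114/2⌋ = 0; lat ⌊3.5511/1⌋ = 3.
Subsquare: lon ⌊1.0114/0.0833333⌋ = 12 → m; lat ⌊0.5511/0.0416667⌋ = 13 → n.

JD03mn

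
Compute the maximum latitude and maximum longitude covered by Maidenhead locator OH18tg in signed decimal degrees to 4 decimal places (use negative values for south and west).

-11.7083, 103.6667

Field O=14, H=7: +14·20° lon, +7·10° lat → SW at lon 100°, lat -20°.
Square 1, 8: +1·2° lon, +8·1° lat → SW at lon 102°, lat -12°.
Subsquare t=19, g=6: +19·0.0833333° lon, +6·0.0416667° lat → SW at lon 103.583°, lat -11.75°.
Cell spans 0.0833333° lon × 0.0416667° lat. NE corner is SW corner plus one full cell.
latitude -11.7083, longitude 103.6667.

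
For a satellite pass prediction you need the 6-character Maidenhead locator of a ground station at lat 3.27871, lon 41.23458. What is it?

LJ03og

Add 180° to longitude and 90° to latitude: 221.2346, 93.2787.
Field: lon ⌊221.2346/20⌋ = 11 → L; lat ⌊93.2787/10⌋ = 9 → J.
Square: lon ⌊1.2346/2⌋ = 0; lat ⌊3.2787/1⌋ = 3.
Subsquare: lon ⌊1.2346/0.0833333⌋ = 14 → o; lat ⌊0.2787/0.0416667⌋ = 6 → g.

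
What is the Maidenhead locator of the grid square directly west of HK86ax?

HK76xx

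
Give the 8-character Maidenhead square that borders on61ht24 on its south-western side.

ON61ht13

Longitude extended square 2; −1 → 1.
Latitude extended square 4; −1 → 3.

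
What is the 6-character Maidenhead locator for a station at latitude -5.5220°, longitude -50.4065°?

GI44tl

Add 180° to longitude and 90° to latitude: 129.5935, 84.4780.
Field: lon ⌊129.5935/20⌋ = 6 → G; lat ⌊84.4780/10⌋ = 8 → I.
Square: lon ⌊9.5935/2⌋ = 4; lat ⌊4.4780/1⌋ = 4.
Subsquare: lon ⌊1.5935/0.0833333⌋ = 19 → t; lat ⌊0.4780/0.0416667⌋ = 11 → l.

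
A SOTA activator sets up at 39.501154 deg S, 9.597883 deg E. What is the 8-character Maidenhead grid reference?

Offset from 180°W / 90°S: lon 189.59788°, lat 50.49885°.
Field (20°×10°, letters A–R): 189.59788/20 → 9 → J, 50.49885/10 → 5 → F; chars JF.
Square (2°×1°, digits 0–9): 9.59788/2 → 4, 0.49885/1 → 0; chars 40.
Subsquare (5′×2.5′, letters a–x): 1.59788/0.0833333 → 19 → t, 0.49885/0.0416667 → 11 → l; chars tl.
Extended square (30″×15″, digits 0–9): 0.01455/0.00833333 → 1, 0.04051/0.00416667 → 9; chars 19.

JF40tl19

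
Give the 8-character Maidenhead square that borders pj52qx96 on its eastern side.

PJ52rx06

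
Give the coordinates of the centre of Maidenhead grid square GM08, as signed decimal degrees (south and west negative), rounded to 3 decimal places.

Field G=6, M=12: +6·20° lon, +12·10° lat → SW at lon -60°, lat 30°.
Square 0, 8: +0·2° lon, +8·1° lat → SW at lon -60°, lat 38°.
Cell spans 2° lon × 1° lat. Centre is SW corner plus half of each.
latitude 38.500, longitude -59.000.

38.500, -59.000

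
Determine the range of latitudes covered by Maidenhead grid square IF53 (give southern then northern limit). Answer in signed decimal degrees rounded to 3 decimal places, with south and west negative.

Field I=8, F=5: +8·20° lon, +5·10° lat → SW at lon -20°, lat -40°.
Square 5, 3: +5·2° lon, +3·1° lat → SW at lon -10°, lat -37°.
Cell spans 2° lon × 1° lat.
south -37.000, north -36.000.

-37.000, -36.000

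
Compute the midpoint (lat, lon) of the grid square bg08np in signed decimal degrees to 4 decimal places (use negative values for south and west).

-21.3542, -158.8750

Field B=1, G=6: +1·20° lon, +6·10° lat → SW at lon -160°, lat -30°.
Square 0, 8: +0·2° lon, +8·1° lat → SW at lon -160°, lat -22°.
Subsquare n=13, p=15: +13·0.0833333° lon, +15·0.0416667° lat → SW at lon -158.917°, lat -21.375°.
Cell spans 0.0833333° lon × 0.0416667° lat. Centre is SW corner plus half of each.
latitude -21.3542, longitude -158.8750.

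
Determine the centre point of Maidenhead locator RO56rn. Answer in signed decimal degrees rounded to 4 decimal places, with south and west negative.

56.5625, 171.4583

Field R=17, O=14: +17·20° lon, +14·10° lat → SW at lon 160°, lat 50°.
Square 5, 6: +5·2° lon, +6·1° lat → SW at lon 170°, lat 56°.
Subsquare r=17, n=13: +17·0.0833333° lon, +13·0.0416667° lat → SW at lon 171.417°, lat 56.5417°.
Cell spans 0.0833333° lon × 0.0416667° lat. Centre is SW corner plus half of each.
latitude 56.5625, longitude 171.4583.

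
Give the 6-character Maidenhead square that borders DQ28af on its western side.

DQ18xf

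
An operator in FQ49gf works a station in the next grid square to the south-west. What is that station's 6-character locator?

FQ49fe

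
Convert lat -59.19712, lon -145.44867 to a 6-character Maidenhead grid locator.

BD70gt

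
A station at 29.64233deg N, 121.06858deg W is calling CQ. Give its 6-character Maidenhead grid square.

CL99lp

Add 180° to longitude and 90° to latitude: 58.9314, 119.6423.
Field: lon ⌊58.9314/20⌋ = 2 → C; lat ⌊119.6423/10⌋ = 11 → L.
Square: lon ⌊18.9314/2⌋ = 9; lat ⌊9.6423/1⌋ = 9.
Subsquare: lon ⌊0.9314/0.0833333⌋ = 11 → l; lat ⌊0.6423/0.0416667⌋ = 15 → p.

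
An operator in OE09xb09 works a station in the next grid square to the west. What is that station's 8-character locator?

OE09wb99

Longitude extended square 0; −1 → -1, wraps to 9, carry into subsquare.
Longitude subsquare x = 23; −1 → 22 = w.
The latitude characters are unchanged.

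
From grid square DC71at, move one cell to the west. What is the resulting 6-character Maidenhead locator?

Longitude subsquare a = 0; −1 → -1, wraps to 23 = x, carry into square.
Longitude square 7; −1 → 6.
The latitude characters are unchanged.

DC61xt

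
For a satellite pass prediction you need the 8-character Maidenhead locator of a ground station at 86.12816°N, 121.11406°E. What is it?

Shift to the Maidenhead origin (180°W, 90°S): lon 301.11406, lat 176.12816.
Field: 301.11406/20 → 15 → P, 176.12816/10 → 17 → R; chars PR.
Square: 1.11406/2 → 0, 6.12816/1 → 6; chars 06.
Subsquare: 1.11406/0.0833333 → 13 → n, 0.12816/0.0416667 → 3 → d; chars nd.
Extended square: 0.03073/0.00833333 → 3, 0.00316/0.00416667 → 0; chars 30.

PR06nd30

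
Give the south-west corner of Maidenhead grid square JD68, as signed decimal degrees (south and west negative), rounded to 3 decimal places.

Field J=9, D=3: +9·20° lon, +3·10° lat → SW at lon 0°, lat -60°.
Square 6, 8: +6·2° lon, +8·1° lat → SW at lon 12°, lat -52°.
latitude -52.000, longitude 12.000.

-52.000, 12.000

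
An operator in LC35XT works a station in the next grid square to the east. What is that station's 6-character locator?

LC45at

Longitude subsquare x = 23; +1 → 24, wraps to 0 = a, carry into square.
Longitude square 3; +1 → 4.
The latitude characters are unchanged.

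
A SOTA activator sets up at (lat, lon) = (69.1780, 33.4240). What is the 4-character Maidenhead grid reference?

Offset from 180°W / 90°S: lon 213.42°, lat 159.18°.
Field: 213.42/20 → 10 → K, 159.18/10 → 15 → P; chars KP.
Square: 13.42/2 → 6, 9.18/1 → 9; chars 69.

KP69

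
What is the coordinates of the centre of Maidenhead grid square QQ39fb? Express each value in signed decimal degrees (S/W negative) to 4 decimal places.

79.0625, 146.4583

Field Q=16, Q=16: +16·20° lon, +16·10° lat → SW at lon 140°, lat 70°.
Square 3, 9: +3·2° lon, +9·1° lat → SW at lon 146°, lat 79°.
Subsquare f=5, b=1: +5·0.0833333° lon, +1·0.0416667° lat → SW at lon 146.417°, lat 79.0417°.
Cell spans 0.0833333° lon × 0.0416667° lat. Centre is SW corner plus half of each.
latitude 79.0625, longitude 146.4583.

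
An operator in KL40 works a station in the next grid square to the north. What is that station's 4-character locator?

Latitude square 0; +1 → 1.
The longitude characters are unchanged.

KL41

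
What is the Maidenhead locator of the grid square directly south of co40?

CN49

Latitude square 0; −1 → -1, wraps to 9, carry into field.
Latitude field O = 14; −1 → 13 = N.
The longitude characters are unchanged.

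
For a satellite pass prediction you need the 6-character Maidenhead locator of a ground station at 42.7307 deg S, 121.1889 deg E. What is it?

Add 180° to longitude and 90° to latitude: 301.1889, 47.2693.
Field: lon ⌊301.1889/20⌋ = 15 → P; lat ⌊47.2693/10⌋ = 4 → E.
Square: lon ⌊1.1889/2⌋ = 0; lat ⌊7.2693/1⌋ = 7.
Subsquare: lon ⌊1.1889/0.0833333⌋ = 14 → o; lat ⌊0.2693/0.0416667⌋ = 6 → g.

PE07og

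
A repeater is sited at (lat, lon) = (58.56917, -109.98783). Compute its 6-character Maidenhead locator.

Add 180° to longitude and 90° to latitude: 70.0122, 148.5692.
Field (20°×10°, letters A–R): 70.0122/20 → 3 → D, 148.5692/10 → 14 → O; chars DO.
Square (2°×1°, digits 0–9): 10.0122/2 → 5, 8.5692/1 → 8; chars 58.
Subsquare (5′×2.5′, letters a–x): 0.0122/0.0833333 → 0 → a, 0.5692/0.0416667 → 13 → n; chars an.

DO58an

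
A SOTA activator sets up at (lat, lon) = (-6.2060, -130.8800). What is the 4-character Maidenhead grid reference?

CI43

Add 180° to longitude and 90° to latitude: 49.12, 83.79.
Field: 49.12/20 → 2 → C, 83.79/10 → 8 → I; chars CI.
Square: 9.12/2 → 4, 3.79/1 → 3; chars 43.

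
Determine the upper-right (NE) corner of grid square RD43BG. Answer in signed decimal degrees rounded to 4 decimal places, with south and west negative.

-56.7083, 168.1667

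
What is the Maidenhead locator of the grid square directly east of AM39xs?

Longitude subsquare x = 23; +1 → 24, wraps to 0 = a, carry into square.
Longitude square 3; +1 → 4.
The latitude characters are unchanged.

AM49as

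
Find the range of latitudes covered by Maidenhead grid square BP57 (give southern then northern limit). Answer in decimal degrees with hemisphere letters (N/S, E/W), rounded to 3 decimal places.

67.000° N, 68.000° N

Field B=1, P=15: +1·20° lon, +15·10° lat → SW at lon -160°, lat 60°.
Square 5, 7: +5·2° lon, +7·1° lat → SW at lon -150°, lat 67°.
Cell spans 2° lon × 1° lat.
south 67.000° N, north 68.000° N.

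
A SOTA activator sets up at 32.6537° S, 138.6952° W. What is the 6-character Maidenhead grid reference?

Offset from 180°W / 90°S: lon 41.3048°, lat 57.3463°.
Field: lon ⌊41.3048/20⌋ = 2 → C; lat ⌊57.3463/10⌋ = 5 → F.
Square: lon ⌊1.3048/2⌋ = 0; lat ⌊7.3463/1⌋ = 7.
Subsquare: lon ⌊1.3048/0.0833333⌋ = 15 → p; lat ⌊0.3463/0.0416667⌋ = 8 → i.

CF07pi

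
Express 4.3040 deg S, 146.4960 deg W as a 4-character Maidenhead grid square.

Shift to the Maidenhead origin (180°W, 90°S): lon 33.50, lat 85.70.
Field: 33.50/20 → 1 → B, 85.70/10 → 8 → I; chars BI.
Square: 13.50/2 → 6, 5.70/1 → 5; chars 65.

BI65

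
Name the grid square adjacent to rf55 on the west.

RF45

Longitude square 5; −1 → 4.
The latitude characters are unchanged.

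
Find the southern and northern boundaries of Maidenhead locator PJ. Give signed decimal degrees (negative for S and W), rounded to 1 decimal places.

Field P=15, J=9: +15·20° lon, +9·10° lat → SW at lon 120°, lat 0°.
Cell spans 20° lon × 10° lat.
south 0.0, north 10.0.

0.0, 10.0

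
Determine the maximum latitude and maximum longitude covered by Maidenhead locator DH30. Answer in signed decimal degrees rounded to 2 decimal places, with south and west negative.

-19.00, -112.00

Field D=3, H=7: +3·20° lon, +7·10° lat → SW at lon -120°, lat -20°.
Square 3, 0: +3·2° lon, +0·1° lat → SW at lon -114°, lat -20°.
Cell spans 2° lon × 1° lat. NE corner is SW corner plus one full cell.
latitude -19.00, longitude -112.00.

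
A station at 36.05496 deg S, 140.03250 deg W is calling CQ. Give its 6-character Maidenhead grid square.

BF93xw

Add 180° to longitude and 90° to latitude: 39.9675, 53.9450.
Field: lon ⌊39.9675/20⌋ = 1 → B; lat ⌊53.9450/10⌋ = 5 → F.
Square: lon ⌊19.9675/2⌋ = 9; lat ⌊3.9450/1⌋ = 3.
Subsquare: lon ⌊1.9675/0.0833333⌋ = 23 → x; lat ⌊0.9450/0.0416667⌋ = 22 → w.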